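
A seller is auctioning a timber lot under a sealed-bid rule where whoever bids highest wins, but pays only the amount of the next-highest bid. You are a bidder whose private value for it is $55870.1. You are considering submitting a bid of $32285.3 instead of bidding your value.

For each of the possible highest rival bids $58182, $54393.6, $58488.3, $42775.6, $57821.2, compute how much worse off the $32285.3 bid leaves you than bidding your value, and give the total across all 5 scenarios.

The deviation costs you only when the competing bid falls strictly between $32285.3 and $55870.1; elsewhere both bids give the same outcome.
$58182: outcomes coincide → loss $0.
$54393.6: truthful payoff $1476.5, deviation payoff $0 → loss $1476.5.
$58488.3: outcomes coincide → loss $0.
$42775.6: truthful payoff $13094.5, deviation payoff $0 → loss $13094.5.
$57821.2: outcomes coincide → loss $0.
Total loss = $1476.5 + $13094.5 = $14571.

$14571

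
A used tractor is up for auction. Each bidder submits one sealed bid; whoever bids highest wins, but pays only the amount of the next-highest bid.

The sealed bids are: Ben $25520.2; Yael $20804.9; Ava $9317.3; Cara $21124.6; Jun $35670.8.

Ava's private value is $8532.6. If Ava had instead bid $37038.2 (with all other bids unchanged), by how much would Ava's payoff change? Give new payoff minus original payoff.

−$27138.2

The highest bid among the other bidders is $35670.8; Ava's bid doesn't change that.
Original bid $9317.3: Ava is not highest (top rival bid is $35670.8); payoff $0.
Alternative bid $37038.2: Ava is highest, pays the top rival bid $35670.8; payoff $8532.6 − $35670.8 = −$27138.2.
Change in payoff = −$27138.2 − ($0) = −$27138.2.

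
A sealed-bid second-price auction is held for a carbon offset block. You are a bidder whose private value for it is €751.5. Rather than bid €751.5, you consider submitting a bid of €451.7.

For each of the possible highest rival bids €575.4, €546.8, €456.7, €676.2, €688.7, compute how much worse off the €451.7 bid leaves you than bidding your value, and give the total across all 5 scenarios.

The deviation costs you only when the competing bid falls strictly between €451.7 and €751.5; elsewhere both bids give the same outcome.
€575.4: truthful payoff €176.1, deviation payoff €0 → loss €176.1.
€546.8: truthful payoff €204.7, deviation payoff €0 → loss €204.7.
€456.7: truthful payoff €294.8, deviation payoff €0 → loss €294.8.
€676.2: truthful payoff €75.3, deviation payoff €0 → loss €75.3.
€688.7: truthful payoff €62.8, deviation payoff €0 → loss €62.8.
Total loss = €176.1 + €204.7 + €294.8 + €75.3 + €62.8 = €813.7.

€813.7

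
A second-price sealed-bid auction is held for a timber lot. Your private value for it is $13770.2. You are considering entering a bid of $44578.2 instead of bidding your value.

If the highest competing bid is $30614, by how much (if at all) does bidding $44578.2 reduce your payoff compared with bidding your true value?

$16843.8

Bidding your value $13770.2: you lose (since $13770.2 < $30614). Payoff $0.
Bidding $44578.2: you win and pay $30614. Payoff $13770.2 − $30614 = −$16843.8.
The competing bid $30614 lies between your value and your inflated bid, so overbidding wins an item priced above your value.
Loss from deviating = $0 − (−$16843.8) = $16843.8.
Truthful bidding weakly dominates here: raising your bid can only win items priced above your value, and lowering it can only forfeit items priced below.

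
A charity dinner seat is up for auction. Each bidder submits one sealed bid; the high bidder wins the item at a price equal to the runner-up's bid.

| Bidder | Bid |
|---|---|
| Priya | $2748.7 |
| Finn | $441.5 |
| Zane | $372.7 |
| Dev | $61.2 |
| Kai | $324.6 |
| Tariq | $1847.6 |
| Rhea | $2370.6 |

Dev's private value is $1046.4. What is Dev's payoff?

$0

Highest bid: Priya at $2748.7, so Priya wins.
Second-highest bid: Rhea at $2370.6 — that is the price the winner pays.
Dev did not win, so Dev pays nothing and receives nothing: payoff $0.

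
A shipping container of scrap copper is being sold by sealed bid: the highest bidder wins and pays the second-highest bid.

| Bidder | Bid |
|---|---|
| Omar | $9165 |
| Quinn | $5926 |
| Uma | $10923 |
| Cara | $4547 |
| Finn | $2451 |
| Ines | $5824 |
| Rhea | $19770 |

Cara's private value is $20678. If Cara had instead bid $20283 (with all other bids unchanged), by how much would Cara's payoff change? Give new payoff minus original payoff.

$908

The highest bid among the other bidders is $19770; Cara's bid doesn't change that.
Original bid $4547: Cara is not highest (top rival bid is $19770); payoff $0.
Alternative bid $20283: Cara is highest, pays the top rival bid $19770; payoff $20678 − $19770 = $908.
Change in payoff = $908 − ($0) = $908.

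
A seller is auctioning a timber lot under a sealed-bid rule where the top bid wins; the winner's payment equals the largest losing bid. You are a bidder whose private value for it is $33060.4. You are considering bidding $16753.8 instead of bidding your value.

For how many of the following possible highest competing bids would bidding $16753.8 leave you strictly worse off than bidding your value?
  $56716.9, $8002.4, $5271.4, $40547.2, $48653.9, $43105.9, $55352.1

The deviation hurts exactly when the highest competing bid lies strictly between $16753.8 and $33060.4 — underbidding then forfeits a profitable win.
$56716.9: above both → same outcome either way.
$8002.4: below both → same outcome either way.
$5271.4: below both → same outcome either way.
$40547.2: above both → same outcome either way.
$48653.9: above both → same outcome either way.
$43105.9: above both → same outcome either way.
$55352.1: above both → same outcome either way.
Count: 0.

0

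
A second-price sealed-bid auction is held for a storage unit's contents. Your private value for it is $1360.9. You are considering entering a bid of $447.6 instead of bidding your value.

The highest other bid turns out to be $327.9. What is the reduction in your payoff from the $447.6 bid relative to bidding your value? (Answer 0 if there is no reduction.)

Bidding your value $1360.9: you win (since $1360.9 > $327.9) and pay $327.9. Payoff $1033.
Bidding $447.6: you win and pay $327.9. Payoff $1360.9 − $327.9 = $1033.
Difference = $1033 − $1033 = $0; both bids lead to the same outcome because the competing bid is below both your value and your alternative bid.

$0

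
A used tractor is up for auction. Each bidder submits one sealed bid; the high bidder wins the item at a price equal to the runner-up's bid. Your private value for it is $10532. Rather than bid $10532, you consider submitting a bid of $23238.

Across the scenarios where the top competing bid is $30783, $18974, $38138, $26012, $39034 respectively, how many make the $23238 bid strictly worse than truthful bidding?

1

The deviation hurts exactly when the highest competing bid lies strictly between $10532 and $23238 — overbidding then wins at a price above your value.
$30783: above both → same outcome either way.
$18974: inside the interval → strictly worse (loss $8442).
$38138: above both → same outcome either way.
$26012: above both → same outcome either way.
$39034: above both → same outcome either way.
Count: 1.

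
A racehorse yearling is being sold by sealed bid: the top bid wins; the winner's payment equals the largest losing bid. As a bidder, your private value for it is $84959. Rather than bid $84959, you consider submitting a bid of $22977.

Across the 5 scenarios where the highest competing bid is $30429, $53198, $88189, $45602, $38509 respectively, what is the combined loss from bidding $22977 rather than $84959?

$172098

The deviation costs you only when the competing bid falls strictly between $22977 and $84959; elsewhere both bids give the same outcome.
$30429: truthful payoff $54530, deviation payoff $0 → loss $54530.
$53198: truthful payoff $31761, deviation payoff $0 → loss $31761.
$88189: outcomes coincide → loss $0.
$45602: truthful payoff $39357, deviation payoff $0 → loss $39357.
$38509: truthful payoff $46450, deviation payoff $0 → loss $46450.
Total loss = $54530 + $31761 + $39357 + $46450 = $172098.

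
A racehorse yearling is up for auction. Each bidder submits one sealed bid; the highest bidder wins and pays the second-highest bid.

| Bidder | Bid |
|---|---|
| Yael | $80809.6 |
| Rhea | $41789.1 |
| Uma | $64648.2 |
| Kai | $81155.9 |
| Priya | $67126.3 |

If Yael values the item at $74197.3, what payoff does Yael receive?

$0

Highest bid: Kai at $81155.9, so Kai wins.
Second-highest bid: Yael at $80809.6 — that is the price the winner pays.
Yael did not win, so Yael pays nothing and receives nothing: payoff $0.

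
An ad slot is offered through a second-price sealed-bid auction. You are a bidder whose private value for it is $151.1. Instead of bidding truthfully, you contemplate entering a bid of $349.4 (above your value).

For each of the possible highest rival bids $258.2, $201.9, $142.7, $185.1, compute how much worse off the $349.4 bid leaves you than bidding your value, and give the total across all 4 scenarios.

The deviation costs you only when the competing bid falls strictly between $151.1 and $349.4; elsewhere both bids give the same outcome.
$258.2: truthful payoff $0, deviation payoff −$107.1 → loss $107.1.
$201.9: truthful payoff $0, deviation payoff −$50.8 → loss $50.8.
$142.7: outcomes coincide → loss $0.
$185.1: truthful payoff $0, deviation payoff −$34 → loss $34.
Total loss = $107.1 + $50.8 + $34 = $191.9.
Truthful bidding weakly dominates here: raising your bid can only win items priced above your value, and lowering it can only forfeit items priced below.

$191.9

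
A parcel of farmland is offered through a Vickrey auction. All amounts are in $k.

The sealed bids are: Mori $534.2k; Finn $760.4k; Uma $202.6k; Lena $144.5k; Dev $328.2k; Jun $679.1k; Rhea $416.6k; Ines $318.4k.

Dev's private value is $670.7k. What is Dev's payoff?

Highest bid: Finn at $760.4k, so Finn wins.
Second-highest bid: Jun at $679.1k — that is the price the winner pays.
Dev did not win, so Dev pays nothing and receives nothing: payoff $0k.

$0k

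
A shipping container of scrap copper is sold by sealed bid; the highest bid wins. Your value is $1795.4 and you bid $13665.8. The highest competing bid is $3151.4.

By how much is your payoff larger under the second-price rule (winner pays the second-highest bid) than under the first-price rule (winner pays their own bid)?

$10514.4

You have the highest bid, so you win under either rule.
Second-price: pay $3151.4 → payoff −$1356.
First-price: pay your own bid $13665.8 → payoff −$11870.4.
Difference = −$1356 − (−$11870.4) = $10514.4.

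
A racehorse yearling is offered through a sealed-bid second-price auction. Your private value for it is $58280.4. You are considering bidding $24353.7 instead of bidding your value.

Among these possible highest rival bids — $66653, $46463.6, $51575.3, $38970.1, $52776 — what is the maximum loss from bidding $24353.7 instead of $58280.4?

$19310.3

$66653: same outcome either way → loss $0.
$46463.6: truthful gives $11816.8, deviation gives $0 → loss $11816.8.
$51575.3: truthful gives $6705.1, deviation gives $0 → loss $6705.1.
$38970.1: truthful gives $19310.3, deviation gives $0 → loss $19310.3.
$52776: truthful gives $5504.4, deviation gives $0 → loss $5504.4.
Maximum loss: $19310.3.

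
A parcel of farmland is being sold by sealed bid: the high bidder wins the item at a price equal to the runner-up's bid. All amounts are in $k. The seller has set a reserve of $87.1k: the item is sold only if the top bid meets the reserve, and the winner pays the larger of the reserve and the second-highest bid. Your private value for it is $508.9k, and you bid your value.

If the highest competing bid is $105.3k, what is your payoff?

$403.6k

Your bid $508.9k is the highest and exceeds the reserve.
Price = max(second-highest bid, reserve) = max($105.3k, $87.1k) = $105.3k.
Payoff = $508.9k − $105.3k = $403.6k.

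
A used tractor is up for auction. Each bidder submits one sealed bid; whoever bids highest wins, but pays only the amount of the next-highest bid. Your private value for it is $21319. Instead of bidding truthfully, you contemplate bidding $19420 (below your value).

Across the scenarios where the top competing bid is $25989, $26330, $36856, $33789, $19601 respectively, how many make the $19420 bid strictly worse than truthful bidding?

1

The deviation hurts exactly when the highest competing bid lies strictly between $19420 and $21319 — underbidding then forfeits a profitable win.
$25989: above both → same outcome either way.
$26330: above both → same outcome either way.
$36856: above both → same outcome either way.
$33789: above both → same outcome either way.
$19601: inside the interval → strictly worse (loss $1718).
Count: 1.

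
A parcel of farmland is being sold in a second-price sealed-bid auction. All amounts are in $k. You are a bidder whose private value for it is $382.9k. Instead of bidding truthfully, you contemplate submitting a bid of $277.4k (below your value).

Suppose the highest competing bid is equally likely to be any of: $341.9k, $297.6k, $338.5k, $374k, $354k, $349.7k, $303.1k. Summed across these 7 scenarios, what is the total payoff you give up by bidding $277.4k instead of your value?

The deviation costs you only when the competing bid falls strictly between $277.4k and $382.9k; elsewhere both bids give the same outcome.
$341.9k: truthful payoff $41k, deviation payoff $0k → loss $41k.
$297.6k: truthful payoff $85.3k, deviation payoff $0k → loss $85.3k.
$338.5k: truthful payoff $44.4k, deviation payoff $0k → loss $44.4k.
$374k: truthful payoff $8.9k, deviation payoff $0k → loss $8.9k.
$354k: truthful payoff $28.9k, deviation payoff $0k → loss $28.9k.
$349.7k: truthful payoff $33.2k, deviation payoff $0k → loss $33.2k.
$303.1k: truthful payoff $79.8k, deviation payoff $0k → loss $79.8k.
Total loss = $41k + $85.3k + $44.4k + $8.9k + $28.9k + $33.2k + $79.8k = $321.5k.
In a second-price auction your bid sets only whether you win, not what you pay, so bidding your true value is weakly dominant.

$321.5k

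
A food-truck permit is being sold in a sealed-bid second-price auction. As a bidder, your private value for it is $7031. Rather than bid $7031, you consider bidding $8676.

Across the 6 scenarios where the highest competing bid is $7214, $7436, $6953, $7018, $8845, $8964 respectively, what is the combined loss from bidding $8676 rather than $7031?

The deviation costs you only when the competing bid falls strictly between $7031 and $8676; elsewhere both bids give the same outcome.
$7214: truthful payoff $0, deviation payoff −$183 → loss $183.
$7436: truthful payoff $0, deviation payoff −$405 → loss $405.
$6953: outcomes coincide → loss $0.
$7018: outcomes coincide → loss $0.
$8845: outcomes coincide → loss $0.
$8964: outcomes coincide → loss $0.
Total loss = $183 + $405 = $588.
Truthful bidding weakly dominates here: raising your bid can only win items priced above your value, and lowering it can only forfeit items priced below.

$588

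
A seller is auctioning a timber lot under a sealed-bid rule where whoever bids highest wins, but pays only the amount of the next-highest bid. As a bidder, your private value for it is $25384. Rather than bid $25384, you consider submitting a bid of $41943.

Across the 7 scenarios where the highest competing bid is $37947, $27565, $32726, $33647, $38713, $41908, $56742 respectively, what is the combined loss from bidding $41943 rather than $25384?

The deviation costs you only when the competing bid falls strictly between $25384 and $41943; elsewhere both bids give the same outcome.
$37947: truthful payoff $0, deviation payoff −$12563 → loss $12563.
$27565: truthful payoff $0, deviation payoff −$2181 → loss $2181.
$32726: truthful payoff $0, deviation payoff −$7342 → loss $7342.
$33647: truthful payoff $0, deviation payoff −$8263 → loss $8263.
$38713: truthful payoff $0, deviation payoff −$13329 → loss $13329.
$41908: truthful payoff $0, deviation payoff −$16524 → loss $16524.
$56742: outcomes coincide → loss $0.
Total loss = $12563 + $2181 + $7342 + $8263 + $13329 + $16524 = $60202.

$60202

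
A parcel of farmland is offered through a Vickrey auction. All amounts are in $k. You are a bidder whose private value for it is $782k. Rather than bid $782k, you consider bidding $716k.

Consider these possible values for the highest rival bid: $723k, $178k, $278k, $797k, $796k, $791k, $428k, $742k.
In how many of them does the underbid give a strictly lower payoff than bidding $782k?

The deviation hurts exactly when the highest competing bid lies strictly between $716k and $782k — underbidding then forfeits a profitable win.
$723k: inside the interval → strictly worse (loss $59k).
$178k: below both → same outcome either way.
$278k: below both → same outcome either way.
$797k: above both → same outcome either way.
$796k: above both → same outcome either way.
$791k: above both → same outcome either way.
$428k: below both → same outcome either way.
$742k: inside the interval → strictly worse (loss $40k).
Count: 2.

2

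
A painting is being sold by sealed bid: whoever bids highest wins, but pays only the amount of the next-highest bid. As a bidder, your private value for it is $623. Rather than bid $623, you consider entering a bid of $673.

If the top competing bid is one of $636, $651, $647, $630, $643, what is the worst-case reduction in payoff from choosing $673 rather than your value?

$28

$636: truthful gives $0, deviation gives −$13 → loss $13.
$651: truthful gives $0, deviation gives −$28 → loss $28.
$647: truthful gives $0, deviation gives −$24 → loss $24.
$630: truthful gives $0, deviation gives −$7 → loss $7.
$643: truthful gives $0, deviation gives −$20 → loss $20.
Maximum loss: $28.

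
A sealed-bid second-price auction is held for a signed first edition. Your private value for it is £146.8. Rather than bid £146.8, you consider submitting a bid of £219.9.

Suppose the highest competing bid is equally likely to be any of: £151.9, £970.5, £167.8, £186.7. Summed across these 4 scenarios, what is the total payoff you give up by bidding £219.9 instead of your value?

The deviation costs you only when the competing bid falls strictly between £146.8 and £219.9; elsewhere both bids give the same outcome.
£151.9: truthful payoff £0, deviation payoff −£5.1 → loss £5.1.
£970.5: outcomes coincide → loss £0.
£167.8: truthful payoff £0, deviation payoff −£21 → loss £21.
£186.7: truthful payoff £0, deviation payoff −£39.9 → loss £39.9.
Total loss = £5.1 + £21 + £39.9 = £66.
Because the price is fixed by the runner-up's bid, deviating from your value can only change a good outcome into a bad one — never the reverse.

£66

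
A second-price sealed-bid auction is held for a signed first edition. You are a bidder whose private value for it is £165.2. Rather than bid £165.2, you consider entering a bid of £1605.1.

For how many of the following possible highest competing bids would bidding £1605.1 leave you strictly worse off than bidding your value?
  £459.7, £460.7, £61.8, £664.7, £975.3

4

The deviation hurts exactly when the highest competing bid lies strictly between £165.2 and £1605.1 — overbidding then wins at a price above your value.
£459.7: inside the interval → strictly worse (loss £294.5).
£460.7: inside the interval → strictly worse (loss £295.5).
£61.8: below both → same outcome either way.
£664.7: inside the interval → strictly worse (loss £499.5).
£975.3: inside the interval → strictly worse (loss £810.1).
Count: 4.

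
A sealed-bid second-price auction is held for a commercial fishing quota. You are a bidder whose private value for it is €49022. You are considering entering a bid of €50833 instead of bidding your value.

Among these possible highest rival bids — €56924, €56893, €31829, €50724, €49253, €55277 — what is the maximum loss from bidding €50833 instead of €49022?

€1702

€56924: same outcome either way → loss €0.
€56893: same outcome either way → loss €0.
€31829: same outcome either way → loss €0.
€50724: truthful gives €0, deviation gives −€1702 → loss €1702.
€49253: truthful gives €0, deviation gives −€231 → loss €231.
€55277: same outcome either way → loss €0.
Maximum loss: €1702.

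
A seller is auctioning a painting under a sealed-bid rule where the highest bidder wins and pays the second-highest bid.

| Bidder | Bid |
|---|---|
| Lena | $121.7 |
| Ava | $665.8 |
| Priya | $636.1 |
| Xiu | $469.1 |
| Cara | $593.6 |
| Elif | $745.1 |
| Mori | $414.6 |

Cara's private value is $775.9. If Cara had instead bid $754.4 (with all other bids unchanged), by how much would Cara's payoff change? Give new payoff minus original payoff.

$30.8

The highest bid among the other bidders is $745.1; Cara's bid doesn't change that.
Original bid $593.6: Cara is not highest (top rival bid is $745.1); payoff $0.
Alternative bid $754.4: Cara is highest, pays the top rival bid $745.1; payoff $775.9 − $745.1 = $30.8.
Change in payoff = $30.8 − ($0) = $30.8.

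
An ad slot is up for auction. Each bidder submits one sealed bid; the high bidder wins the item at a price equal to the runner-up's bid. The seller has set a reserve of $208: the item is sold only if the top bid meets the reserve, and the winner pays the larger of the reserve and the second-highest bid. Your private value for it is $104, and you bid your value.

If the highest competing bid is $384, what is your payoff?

$0

Your bid $104 is below the highest competing bid $384, so you lose. Payoff $0.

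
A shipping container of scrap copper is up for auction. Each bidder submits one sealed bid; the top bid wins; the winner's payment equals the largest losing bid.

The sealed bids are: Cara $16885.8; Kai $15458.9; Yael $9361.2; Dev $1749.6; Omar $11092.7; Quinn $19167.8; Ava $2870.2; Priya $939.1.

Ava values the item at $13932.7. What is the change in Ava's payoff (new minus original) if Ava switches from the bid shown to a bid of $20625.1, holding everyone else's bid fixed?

−$5235.1

The highest bid among the other bidders is $19167.8; Ava's bid doesn't change that.
Original bid $2870.2: Ava is not highest (top rival bid is $19167.8); payoff $0.
Alternative bid $20625.1: Ava is highest, pays the top rival bid $19167.8; payoff $13932.7 − $19167.8 = −$5235.1.
Change in payoff = −$5235.1 − ($0) = −$5235.1.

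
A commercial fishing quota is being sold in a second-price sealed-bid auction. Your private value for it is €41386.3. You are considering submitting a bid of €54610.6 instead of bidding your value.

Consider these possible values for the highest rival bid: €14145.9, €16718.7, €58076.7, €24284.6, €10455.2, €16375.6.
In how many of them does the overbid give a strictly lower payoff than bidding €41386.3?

The deviation hurts exactly when the highest competing bid lies strictly between €41386.3 and €54610.6 — overbidding then wins at a price above your value.
€14145.9: below both → same outcome either way.
€16718.7: below both → same outcome either way.
€58076.7: above both → same outcome either way.
€24284.6: below both → same outcome either way.
€10455.2: below both → same outcome either way.
€16375.6: below both → same outcome either way.
Count: 0.

0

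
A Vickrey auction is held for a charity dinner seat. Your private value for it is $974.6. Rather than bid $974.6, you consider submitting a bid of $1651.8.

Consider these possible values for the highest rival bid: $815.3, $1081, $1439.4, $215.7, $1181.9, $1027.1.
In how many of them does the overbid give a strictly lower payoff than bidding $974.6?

4

The deviation hurts exactly when the highest competing bid lies strictly between $974.6 and $1651.8 — overbidding then wins at a price above your value.
$815.3: below both → same outcome either way.
$1081: inside the interval → strictly worse (loss $106.4).
$1439.4: inside the interval → strictly worse (loss $464.8).
$215.7: below both → same outcome either way.
$1181.9: inside the interval → strictly worse (loss $207.3).
$1027.1: inside the interval → strictly worse (loss $52.5).
Count: 4.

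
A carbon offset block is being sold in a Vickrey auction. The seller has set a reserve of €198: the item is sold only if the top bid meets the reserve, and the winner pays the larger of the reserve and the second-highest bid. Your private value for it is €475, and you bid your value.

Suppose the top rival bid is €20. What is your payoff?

€277

Your bid €475 is the highest and exceeds the reserve.
Price = max(second-highest bid, reserve) = max(€20, €198) = €198.
Payoff = €475 − €198 = €277.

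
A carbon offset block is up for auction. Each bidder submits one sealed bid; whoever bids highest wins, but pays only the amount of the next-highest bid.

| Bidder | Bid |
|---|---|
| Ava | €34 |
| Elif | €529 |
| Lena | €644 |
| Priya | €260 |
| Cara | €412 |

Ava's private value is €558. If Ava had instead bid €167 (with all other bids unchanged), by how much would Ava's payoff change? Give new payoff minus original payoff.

The highest bid among the other bidders is €644; Ava's bid doesn't change that.
Original bid €34: Ava is not highest (top rival bid is €644); payoff €0.
Alternative bid €167: Ava is not highest (top rival bid is €644); payoff €0.
Change in payoff = €0 − (€0) = €0.

€0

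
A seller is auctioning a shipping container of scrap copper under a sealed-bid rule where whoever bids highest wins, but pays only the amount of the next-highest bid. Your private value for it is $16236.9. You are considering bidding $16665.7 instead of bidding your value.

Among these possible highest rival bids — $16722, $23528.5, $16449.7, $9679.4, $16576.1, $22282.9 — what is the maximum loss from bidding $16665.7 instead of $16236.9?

$339.2

$16722: same outcome either way → loss $0.
$23528.5: same outcome either way → loss $0.
$16449.7: truthful gives $0, deviation gives −$212.8 → loss $212.8.
$9679.4: same outcome either way → loss $0.
$16576.1: truthful gives $0, deviation gives −$339.2 → loss $339.2.
$22282.9: same outcome either way → loss $0.
Maximum loss: $339.2.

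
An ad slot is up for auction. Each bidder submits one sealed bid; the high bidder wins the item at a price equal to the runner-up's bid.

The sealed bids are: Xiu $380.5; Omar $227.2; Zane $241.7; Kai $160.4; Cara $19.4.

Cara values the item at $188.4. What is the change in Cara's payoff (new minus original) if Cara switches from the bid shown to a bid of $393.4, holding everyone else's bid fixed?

The highest bid among the other bidders is $380.5; Cara's bid doesn't change that.
Original bid $19.4: Cara is not highest (top rival bid is $380.5); payoff $0.
Alternative bid $393.4: Cara is highest, pays the top rival bid $380.5; payoff $188.4 − $380.5 = −$192.1.
Change in payoff = −$192.1 − ($0) = −$192.1.

−$192.1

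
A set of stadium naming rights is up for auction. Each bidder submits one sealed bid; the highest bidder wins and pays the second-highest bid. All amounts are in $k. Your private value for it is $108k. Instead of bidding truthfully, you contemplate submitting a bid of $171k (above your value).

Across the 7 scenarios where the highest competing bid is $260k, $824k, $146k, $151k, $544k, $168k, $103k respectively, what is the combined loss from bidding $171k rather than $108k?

$141k

The deviation costs you only when the competing bid falls strictly between $108k and $171k; elsewhere both bids give the same outcome.
$260k: outcomes coincide → loss $0k.
$824k: outcomes coincide → loss $0k.
$146k: truthful payoff $0k, deviation payoff −$38k → loss $38k.
$151k: truthful payoff $0k, deviation payoff −$43k → loss $43k.
$544k: outcomes coincide → loss $0k.
$168k: truthful payoff $0k, deviation payoff −$60k → loss $60k.
$103k: outcomes coincide → loss $0k.
Total loss = $38k + $43k + $60k = $141k.
Because the price is fixed by the runner-up's bid, deviating from your value can only change a good outcome into a bad one — never the reverse.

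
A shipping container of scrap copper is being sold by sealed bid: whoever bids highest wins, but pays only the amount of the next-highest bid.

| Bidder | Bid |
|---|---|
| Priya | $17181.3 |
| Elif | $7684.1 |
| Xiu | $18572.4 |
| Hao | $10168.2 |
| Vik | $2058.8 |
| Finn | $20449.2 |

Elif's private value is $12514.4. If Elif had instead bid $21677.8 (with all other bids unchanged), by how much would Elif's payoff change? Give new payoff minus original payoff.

−$7934.8

The highest bid among the other bidders is $20449.2; Elif's bid doesn't change that.
Original bid $7684.1: Elif is not highest (top rival bid is $20449.2); payoff $0.
Alternative bid $21677.8: Elif is highest, pays the top rival bid $20449.2; payoff $12514.4 − $20449.2 = −$7934.8.
Change in payoff = −$7934.8 − ($0) = −$7934.8.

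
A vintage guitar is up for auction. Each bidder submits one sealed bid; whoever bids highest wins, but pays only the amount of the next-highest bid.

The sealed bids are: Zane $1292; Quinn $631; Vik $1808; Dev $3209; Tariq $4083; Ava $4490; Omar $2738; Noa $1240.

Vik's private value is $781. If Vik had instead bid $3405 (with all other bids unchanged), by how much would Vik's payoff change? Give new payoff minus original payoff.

The highest bid among the other bidders is $4490; Vik's bid doesn't change that.
Original bid $1808: Vik is not highest (top rival bid is $4490); payoff $0.
Alternative bid $3405: Vik is not highest (top rival bid is $4490); payoff $0.
Change in payoff = $0 − ($0) = $0.

$0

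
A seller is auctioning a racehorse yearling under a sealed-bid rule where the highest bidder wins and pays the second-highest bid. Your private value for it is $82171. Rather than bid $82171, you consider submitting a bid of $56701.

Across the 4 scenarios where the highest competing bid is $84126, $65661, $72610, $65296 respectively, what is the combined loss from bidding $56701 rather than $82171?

$42946

The deviation costs you only when the competing bid falls strictly between $56701 and $82171; elsewhere both bids give the same outcome.
$84126: outcomes coincide → loss $0.
$65661: truthful payoff $16510, deviation payoff $0 → loss $16510.
$72610: truthful payoff $9561, deviation payoff $0 → loss $9561.
$65296: truthful payoff $16875, deviation payoff $0 → loss $16875.
Total loss = $16510 + $9561 + $16875 = $42946.
Because the price is fixed by the runner-up's bid, deviating from your value can only change a good outcome into a bad one — never the reverse.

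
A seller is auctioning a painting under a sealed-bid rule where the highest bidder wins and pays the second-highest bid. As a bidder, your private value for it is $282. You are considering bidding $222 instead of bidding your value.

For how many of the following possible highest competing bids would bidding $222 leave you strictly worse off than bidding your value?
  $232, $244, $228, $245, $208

The deviation hurts exactly when the highest competing bid lies strictly between $222 and $282 — underbidding then forfeits a profitable win.
$232: inside the interval → strictly worse (loss $50).
$244: inside the interval → strictly worse (loss $38).
$228: inside the interval → strictly worse (loss $54).
$245: inside the interval → strictly worse (loss $37).
$208: below both → same outcome either way.
Count: 4.

4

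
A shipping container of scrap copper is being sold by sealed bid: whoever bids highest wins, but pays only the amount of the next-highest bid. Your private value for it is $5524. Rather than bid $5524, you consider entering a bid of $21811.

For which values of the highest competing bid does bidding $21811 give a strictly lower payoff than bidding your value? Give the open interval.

($5524, $21811)

If the competing bid is below $5524, both bids win at the same price — no difference.
If it is above $21811, both bids lose — no difference.
If it lies strictly between $5524 and $21811, bidding your value loses (payoff 0) while bidding $21811 wins at a price above your value (payoff negative).
So the deviation strictly hurts on the open interval ($5524, $21811).
Because the price is fixed by the runner-up's bid, deviating from your value can only change a good outcome into a bad one — never the reverse.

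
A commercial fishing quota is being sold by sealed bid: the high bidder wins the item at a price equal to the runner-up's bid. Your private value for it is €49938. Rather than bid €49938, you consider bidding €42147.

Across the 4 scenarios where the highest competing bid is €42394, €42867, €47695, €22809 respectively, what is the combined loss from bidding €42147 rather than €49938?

€16858

The deviation costs you only when the competing bid falls strictly between €42147 and €49938; elsewhere both bids give the same outcome.
€42394: truthful payoff €7544, deviation payoff €0 → loss €7544.
€42867: truthful payoff €7071, deviation payoff €0 → loss €7071.
€47695: truthful payoff €2243, deviation payoff €0 → loss €2243.
€22809: outcomes coincide → loss €0.
Total loss = €7544 + €7071 + €2243 = €16858.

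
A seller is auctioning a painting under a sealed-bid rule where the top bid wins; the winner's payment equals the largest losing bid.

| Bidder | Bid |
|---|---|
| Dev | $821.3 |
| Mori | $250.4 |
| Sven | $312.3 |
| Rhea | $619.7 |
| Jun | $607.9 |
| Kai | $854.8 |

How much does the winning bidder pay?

Highest bid: Kai at $854.8, so Kai wins.
Second-highest bid: Dev at $821.3 — that is the price the winner pays.

$821.3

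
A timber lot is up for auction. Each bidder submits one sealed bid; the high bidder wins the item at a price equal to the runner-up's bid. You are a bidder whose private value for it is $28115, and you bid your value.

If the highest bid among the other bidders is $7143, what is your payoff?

Your bid $28115 exceeds the highest competing bid $7143, so you win.
In a second-price auction the winner pays the second-highest bid, $7143.
Payoff = value − price = $28115 − $7143 = $20972.

$20972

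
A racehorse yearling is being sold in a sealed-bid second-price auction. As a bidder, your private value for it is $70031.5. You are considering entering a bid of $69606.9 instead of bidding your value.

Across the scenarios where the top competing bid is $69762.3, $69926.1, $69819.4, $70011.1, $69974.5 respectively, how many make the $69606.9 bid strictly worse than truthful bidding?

5

The deviation hurts exactly when the highest competing bid lies strictly between $69606.9 and $70031.5 — underbidding then forfeits a profitable win.
$69762.3: inside the interval → strictly worse (loss $269.2).
$69926.1: inside the interval → strictly worse (loss $105.4).
$69819.4: inside the interval → strictly worse (loss $212.1).
$70011.1: inside the interval → strictly worse (loss $20.4).
$69974.5: inside the interval → strictly worse (loss $57).
Count: 5.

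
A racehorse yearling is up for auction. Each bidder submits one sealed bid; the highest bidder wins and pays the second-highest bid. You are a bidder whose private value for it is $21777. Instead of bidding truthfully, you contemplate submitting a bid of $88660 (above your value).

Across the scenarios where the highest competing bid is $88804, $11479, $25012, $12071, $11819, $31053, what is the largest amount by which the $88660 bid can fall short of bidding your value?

$88804: same outcome either way → loss $0.
$11479: same outcome either way → loss $0.
$25012: truthful gives $0, deviation gives −$3235 → loss $3235.
$12071: same outcome either way → loss $0.
$11819: same outcome either way → loss $0.
$31053: truthful gives $0, deviation gives −$9276 → loss $9276.
Maximum loss: $9276.

$9276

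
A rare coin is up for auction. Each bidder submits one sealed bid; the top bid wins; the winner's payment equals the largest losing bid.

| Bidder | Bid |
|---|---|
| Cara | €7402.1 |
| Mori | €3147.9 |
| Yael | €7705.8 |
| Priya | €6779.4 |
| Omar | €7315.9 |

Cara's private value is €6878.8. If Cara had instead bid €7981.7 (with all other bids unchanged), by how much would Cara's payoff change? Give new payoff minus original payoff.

−€827

The highest bid among the other bidders is €7705.8; Cara's bid doesn't change that.
Original bid €7402.1: Cara is not highest (top rival bid is €7705.8); payoff €0.
Alternative bid €7981.7: Cara is highest, pays the top rival bid €7705.8; payoff €6878.8 − €7705.8 = −€827.
Change in payoff = −€827 − (€0) = −€827.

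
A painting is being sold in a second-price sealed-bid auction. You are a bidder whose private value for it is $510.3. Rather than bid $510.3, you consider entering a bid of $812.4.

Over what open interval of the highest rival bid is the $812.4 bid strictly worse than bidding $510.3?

($510.3, $812.4)

If the competing bid is below $510.3, both bids win at the same price — no difference.
If it is above $812.4, both bids lose — no difference.
If it lies strictly between $510.3 and $812.4, bidding your value loses (payoff 0) while bidding $812.4 wins at a price above your value (payoff negative).
So the deviation strictly hurts on the open interval ($510.3, $812.4).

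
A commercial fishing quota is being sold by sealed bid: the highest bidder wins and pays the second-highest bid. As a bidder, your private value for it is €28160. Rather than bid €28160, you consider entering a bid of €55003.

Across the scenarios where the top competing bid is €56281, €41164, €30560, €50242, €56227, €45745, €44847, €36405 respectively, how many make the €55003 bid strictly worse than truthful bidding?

The deviation hurts exactly when the highest competing bid lies strictly between €28160 and €55003 — overbidding then wins at a price above your value.
€56281: above both → same outcome either way.
€41164: inside the interval → strictly worse (loss €13004).
€30560: inside the interval → strictly worse (loss €2400).
€50242: inside the interval → strictly worse (loss €22082).
€56227: above both → same outcome either way.
€45745: inside the interval → strictly worse (loss €17585).
€44847: inside the interval → strictly worse (loss €16687).
€36405: inside the interval → strictly worse (loss €8245).
Count: 6.

6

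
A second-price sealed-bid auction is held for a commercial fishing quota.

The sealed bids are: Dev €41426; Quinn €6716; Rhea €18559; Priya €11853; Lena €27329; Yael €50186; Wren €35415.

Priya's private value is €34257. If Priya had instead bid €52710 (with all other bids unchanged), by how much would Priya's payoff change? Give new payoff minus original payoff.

−€15929

The highest bid among the other bidders is €50186; Priya's bid doesn't change that.
Original bid €11853: Priya is not highest (top rival bid is €50186); payoff €0.
Alternative bid €52710: Priya is highest, pays the top rival bid €50186; payoff €34257 − €50186 = −€15929.
Change in payoff = −€15929 − (€0) = −€15929.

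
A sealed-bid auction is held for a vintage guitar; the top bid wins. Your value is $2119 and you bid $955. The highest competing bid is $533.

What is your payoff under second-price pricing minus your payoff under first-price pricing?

$422

You have the highest bid, so you win under either rule.
Second-price: pay $533 → payoff $1586.
First-price: pay your own bid $955 → payoff $1164.
Difference = $1586 − ($1164) = $422.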